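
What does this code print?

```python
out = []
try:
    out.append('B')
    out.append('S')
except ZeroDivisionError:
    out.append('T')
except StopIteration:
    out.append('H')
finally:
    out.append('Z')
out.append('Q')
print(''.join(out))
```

Execution trace: 'B' (try body) → 'S' (try body, no exception) → 'Z' (finally) → 'Q' (after the try/except). Output: BSZQ

Answer: BSZQ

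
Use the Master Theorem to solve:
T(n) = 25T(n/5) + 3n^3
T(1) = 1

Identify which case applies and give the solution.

a=25, b=5, f(n)=3n^3. log_5(25) = 2. Since c=3 > 2 and the regularity condition holds (25(n/5)^3 = (25/5^3)n^3 with 25/5^3 < 1), Case 3 applies: T(n) = Θ(f(n)) = O(n^3).

Answer: O(n^3) - Case 3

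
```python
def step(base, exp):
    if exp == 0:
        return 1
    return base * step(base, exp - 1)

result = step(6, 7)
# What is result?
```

step(6, 7) = 6 * 6 * 6 * 6 * 6 * 6 * 6 = 279936

Answer: 279936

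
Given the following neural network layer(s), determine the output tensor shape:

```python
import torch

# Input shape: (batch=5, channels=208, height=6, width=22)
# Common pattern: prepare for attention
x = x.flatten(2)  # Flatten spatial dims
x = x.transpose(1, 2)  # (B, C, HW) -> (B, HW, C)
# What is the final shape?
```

Input: (5, 208, 6, 22) -> after flatten(2): (5, 208, 132) -> Output: (5, 132, 208)

Answer: (5, 132, 208)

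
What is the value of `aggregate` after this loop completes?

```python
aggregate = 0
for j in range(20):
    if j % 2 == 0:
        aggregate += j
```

Sum of even numbers 0 to 19
`aggregate` takes the values: 0 → 2 → 6 → 12 → 20 → 30 → 42 → 56 → 72 → 90

Answer: 90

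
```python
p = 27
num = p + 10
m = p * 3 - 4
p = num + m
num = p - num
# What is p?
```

Trace:
`p = 27` → p = 27
`num = p + 10` → num = 37
`m = p * 3 - 4` → m = 77
`p = num + m` → p = 114
`num = p - num` → num = 77
So p = 114

Answer: 114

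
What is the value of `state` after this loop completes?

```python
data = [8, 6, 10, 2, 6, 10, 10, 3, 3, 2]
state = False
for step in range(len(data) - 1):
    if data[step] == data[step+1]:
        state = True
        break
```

Check consecutive duplicates in [8, 6, 10, 2, 6, 10, 10, 3, 3, 2]
`state` takes the values: False → True

Answer: True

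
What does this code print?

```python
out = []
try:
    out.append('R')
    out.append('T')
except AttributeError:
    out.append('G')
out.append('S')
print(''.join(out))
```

Execution trace: 'R' (try body) → 'T' (try body, no exception) → 'S' (after the try/except). Output: RTS

Answer: RTS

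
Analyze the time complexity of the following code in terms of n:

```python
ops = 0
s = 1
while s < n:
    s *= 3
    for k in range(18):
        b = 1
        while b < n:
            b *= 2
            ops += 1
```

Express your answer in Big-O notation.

Each loop level contributes: log n × 1 × log n. Multiplying the contributions gives O(log² n).

Answer: O(log² n)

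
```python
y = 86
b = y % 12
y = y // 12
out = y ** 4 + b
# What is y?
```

Trace:
`y = 86` → y = 86
`b = y % 12` → b = 2
`y = y // 12` → y = 7
`out = y ** 4 + b` → out = 2403
So y = 7

Answer: 7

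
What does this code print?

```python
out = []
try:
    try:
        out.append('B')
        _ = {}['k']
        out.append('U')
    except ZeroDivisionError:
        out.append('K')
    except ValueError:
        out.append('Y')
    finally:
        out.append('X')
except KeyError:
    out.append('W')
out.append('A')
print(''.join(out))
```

Execution trace: 'B' (inner try body) → 'X' (inner finally) → 'W' (outer except KeyError) → 'A' (after the try/except). Output: BXWA

Answer: BXWA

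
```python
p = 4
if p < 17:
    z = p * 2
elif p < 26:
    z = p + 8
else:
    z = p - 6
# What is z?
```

Trace:
`p = 4` → p = 4
`if p < 17: ...` → p < 17 is True → z = 8
So z = 8

Answer: 8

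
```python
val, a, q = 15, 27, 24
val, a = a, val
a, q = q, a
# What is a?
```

Trace:
`val, a, q = 15, 27, 24` → val = 15; a = 27; q = 24
`val, a = a, val` → val = 27; a = 15
`a, q = q, a` → a = 24; q = 15
So a = 24

Answer: 24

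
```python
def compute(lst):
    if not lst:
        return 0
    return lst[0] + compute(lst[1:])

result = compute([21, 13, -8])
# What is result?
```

21 + 13 + (-8) + 0 = 26

Answer: 26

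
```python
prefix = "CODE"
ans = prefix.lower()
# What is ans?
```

Trace:
`prefix = "CODE"` → prefix = 'CODE'
`ans = prefix.lower()` → ans = 'code'
So ans = 'code'

Answer: 'code'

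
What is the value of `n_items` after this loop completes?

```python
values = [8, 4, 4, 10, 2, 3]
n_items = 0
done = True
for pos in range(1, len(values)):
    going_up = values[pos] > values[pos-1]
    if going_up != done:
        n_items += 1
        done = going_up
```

Count direction changes in [8, 4, 4, 10, 2, 3]
`n_items` takes the values: 0 → 1 → 2 → 3 → 4

Answer: 4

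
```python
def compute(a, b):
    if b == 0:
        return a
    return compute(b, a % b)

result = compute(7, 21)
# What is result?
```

compute(7, 21) -> compute(21, 7) -> compute(7, 0) -> 7

Answer: 7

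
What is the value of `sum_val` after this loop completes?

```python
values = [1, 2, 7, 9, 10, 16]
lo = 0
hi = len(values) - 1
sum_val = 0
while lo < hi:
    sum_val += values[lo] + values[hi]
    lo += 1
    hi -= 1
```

Sum of pairs from ends
`sum_val` takes the values: 0 → 17 → 29 → 45

Answer: 45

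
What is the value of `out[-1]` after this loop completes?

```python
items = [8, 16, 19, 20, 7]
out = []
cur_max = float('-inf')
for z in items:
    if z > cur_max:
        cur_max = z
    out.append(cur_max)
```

Running max ends at 20
`out` takes the values: [] → [8] → [8, 16] → [8, 16, 19] → [8, 16, 19, 20] → [8, 16, 19, 20, 20]
So `out[-1]` = 20

Answer: 20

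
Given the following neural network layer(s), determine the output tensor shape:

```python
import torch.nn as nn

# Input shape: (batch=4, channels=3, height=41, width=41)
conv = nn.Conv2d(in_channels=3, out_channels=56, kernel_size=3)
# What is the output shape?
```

Input: (4, 3, 41, 41) -> Output: (4, 56, 39, 39)

Answer: (4, 56, 39, 39)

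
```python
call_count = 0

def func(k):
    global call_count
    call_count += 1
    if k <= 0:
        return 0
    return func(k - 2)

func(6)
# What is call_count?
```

Linear recursion stepping by 2: 4 calls from k=6 down to ≤0.

Answer: 4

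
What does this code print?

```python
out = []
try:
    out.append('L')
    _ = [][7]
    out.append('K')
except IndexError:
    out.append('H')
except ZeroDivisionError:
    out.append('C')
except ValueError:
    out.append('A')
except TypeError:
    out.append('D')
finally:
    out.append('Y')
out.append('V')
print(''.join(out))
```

Execution trace: 'L' (try body) → 'H' (except IndexError) → 'Y' (finally) → 'V' (after the try/except). Output: LHYV

Answer: LHYV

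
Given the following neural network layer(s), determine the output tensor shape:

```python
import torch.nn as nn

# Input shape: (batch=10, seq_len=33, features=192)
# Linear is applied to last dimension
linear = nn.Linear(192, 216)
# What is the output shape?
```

Input: (10, 33, 192) -> Output: (10, 33, 216)

Answer: (10, 33, 216)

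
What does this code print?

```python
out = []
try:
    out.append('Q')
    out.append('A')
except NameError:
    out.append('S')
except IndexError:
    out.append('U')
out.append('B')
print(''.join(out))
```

Execution trace: 'Q' (try body) → 'A' (try body, no exception) → 'B' (after the try/except). Output: QAB

Answer: QAB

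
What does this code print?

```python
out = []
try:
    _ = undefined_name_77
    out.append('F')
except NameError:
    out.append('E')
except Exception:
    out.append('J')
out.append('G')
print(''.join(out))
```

Execution trace: 'E' (except NameError) → 'G' (after the try/except). Output: EG

Answer: EG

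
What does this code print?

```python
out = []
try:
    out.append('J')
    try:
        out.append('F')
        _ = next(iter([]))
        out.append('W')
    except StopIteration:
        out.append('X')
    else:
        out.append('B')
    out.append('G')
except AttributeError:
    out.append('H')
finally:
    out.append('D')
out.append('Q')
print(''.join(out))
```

Execution trace: 'J' (try body) → 'F' (inner try body) → 'X' (inner except StopIteration) → 'G' (try body, no exception) → 'D' (finally) → 'Q' (after the try/except). Output: JFXGDQ

Answer: JFXGDQ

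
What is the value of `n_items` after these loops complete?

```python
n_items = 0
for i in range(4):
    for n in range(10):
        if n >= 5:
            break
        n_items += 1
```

Inner breaks at 5, outer runs 4 times
`n_items` takes the values: 0 → 1 → 2 → 3 → 4 → 5 → 6 → 7 → 8 → 9 → 10 → 11 → 12 → 13 → 14 → 15 → 16 → 17 → 18 → 19 → 20

Answer: 20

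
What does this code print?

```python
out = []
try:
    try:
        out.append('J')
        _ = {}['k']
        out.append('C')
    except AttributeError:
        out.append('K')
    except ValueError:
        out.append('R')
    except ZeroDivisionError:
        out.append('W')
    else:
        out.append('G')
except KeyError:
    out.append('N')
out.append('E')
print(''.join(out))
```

Execution trace: 'J' (try body) → 'N' (outer except KeyError) → 'E' (after the try/except). Output: JNE

Answer: JNE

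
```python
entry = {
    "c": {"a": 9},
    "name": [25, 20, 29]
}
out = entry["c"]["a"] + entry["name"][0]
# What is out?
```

Trace:
`entry = { ...` → entry = {'c': {'a': 9}, 'name': [25, 20, 29]}
`out = entry["c"]["a"] + entry["name"][0]` → out = 34
So out = 34

Answer: 34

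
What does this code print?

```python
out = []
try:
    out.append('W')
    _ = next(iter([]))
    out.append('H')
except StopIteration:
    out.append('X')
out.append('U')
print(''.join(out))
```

Execution trace: 'W' (try body) → 'X' (except StopIteration) → 'U' (after the try/except). Output: WXU

Answer: WXU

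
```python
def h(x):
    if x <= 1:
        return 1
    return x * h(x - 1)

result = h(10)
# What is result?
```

h(10) = 10 * 9 * 8 * 7 * 6 * 5 * 4 * 3 * 2 * 1 = 3628800

Answer: 3628800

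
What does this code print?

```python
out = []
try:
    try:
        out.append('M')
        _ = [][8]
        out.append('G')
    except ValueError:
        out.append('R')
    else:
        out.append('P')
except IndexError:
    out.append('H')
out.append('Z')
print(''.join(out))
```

Execution trace: 'M' (inner try body) → 'H' (outer except IndexError) → 'Z' (after the try/except). Output: MHZ

Answer: MHZ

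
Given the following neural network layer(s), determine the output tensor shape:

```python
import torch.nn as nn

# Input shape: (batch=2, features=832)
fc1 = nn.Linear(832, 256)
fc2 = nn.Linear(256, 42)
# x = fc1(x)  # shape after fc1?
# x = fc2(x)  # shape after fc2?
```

Input: (2, 832) -> after fc1: (2, 256) -> Output: (2, 42)

Answer: (2, 42)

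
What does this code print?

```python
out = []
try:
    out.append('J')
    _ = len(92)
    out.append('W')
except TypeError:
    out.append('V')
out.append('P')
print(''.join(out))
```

Execution trace: 'J' (try body) → 'V' (except TypeError) → 'P' (after the try/except). Output: JVP

Answer: JVP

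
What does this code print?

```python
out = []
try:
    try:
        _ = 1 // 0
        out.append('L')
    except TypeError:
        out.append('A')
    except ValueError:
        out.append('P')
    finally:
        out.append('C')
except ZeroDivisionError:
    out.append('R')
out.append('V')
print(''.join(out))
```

Execution trace: 'C' (finally) → 'R' (outer except ZeroDivisionError) → 'V' (after the try/except). Output: CRV

Answer: CRV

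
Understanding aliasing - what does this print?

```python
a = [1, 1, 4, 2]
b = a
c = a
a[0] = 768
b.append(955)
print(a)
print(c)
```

Key concept: multiple aliases.
Step by step:
`a = [1, 1, 4, 2]` → a = [1, 1, 4, 2]
`b = a` → b = [1, 1, 4, 2] (same object as a)
`c = a` → c = [1, 1, 4, 2] (same object as a, b)
`a[0] = 768` → a = [768, 1, 4, 2] (same object as b, c); b = [768, 1, 4, 2] (same object as a, c); c = [768, 1, 4, 2] (same object as a, b)
`b.append(955)` → a = [768, 1, 4, 2, 955] (same object as b, c); b = [768, 1, 4, 2, 955] (same object as a, c); c = [768, 1, 4, 2, 955] (same object as a, b)
`print(a)` → prints [768, 1, 4, 2, 955]
`print(c)` → prints [768, 1, 4, 2, 955]

Answer:
[768, 1, 4, 2, 955]
[768, 1, 4, 2, 955]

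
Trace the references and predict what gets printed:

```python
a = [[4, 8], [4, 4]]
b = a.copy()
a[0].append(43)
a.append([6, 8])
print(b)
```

Key concept: shallow copy with nested lists.
Step by step:
`a = [[4, 8], [4, 4]]` → a = [[4, 8], [4, 4]]
`b = a.copy()` → b = [[4, 8], [4, 4]]
`a[0].append(43)` → a = [[4, 8, 43], [4, 4]]; b = [[4, 8, 43], [4, 4]]
`a.append([6, 8])` → a = [[4, 8, 43], [4, 4], [6, 8]]
`print(b)` → prints [[4, 8, 43], [4, 4]]

Answer: [[4, 8, 43], [4, 4]]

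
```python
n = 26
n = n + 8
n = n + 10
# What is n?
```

Trace:
`n = 26` → n = 26
`n = n + 8` → n = 34
`n = n + 10` → n = 44
So n = 44

Answer: 44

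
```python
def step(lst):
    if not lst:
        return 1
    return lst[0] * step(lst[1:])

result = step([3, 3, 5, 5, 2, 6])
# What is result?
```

Product over [3, 3, 5, 5, 2, 6] = 3 * 3 * 5 * 5 * 2 * 6 = 2700

Answer: 2700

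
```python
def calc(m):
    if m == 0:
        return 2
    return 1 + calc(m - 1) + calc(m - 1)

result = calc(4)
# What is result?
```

calc(m) = 1 + 2·calc(m-1), calc(0)=2. Closed form: (2+1)·2^4 - 1 = 47.

Answer: 47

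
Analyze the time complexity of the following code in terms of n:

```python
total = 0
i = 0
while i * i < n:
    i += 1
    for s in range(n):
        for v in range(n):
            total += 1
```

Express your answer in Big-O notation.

Each loop level contributes: √n × n × n. Multiplying the contributions gives O(n^2√n).

Answer: O(n^2√n)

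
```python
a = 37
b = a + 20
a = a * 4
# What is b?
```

Trace:
`a = 37` → a = 37
`b = a + 20` → b = 57
`a = a * 4` → a = 148
So b = 57

Answer: 57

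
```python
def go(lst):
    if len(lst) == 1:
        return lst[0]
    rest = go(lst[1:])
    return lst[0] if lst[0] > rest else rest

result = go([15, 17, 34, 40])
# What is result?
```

Recursive max over [15, 17, 34, 40] = 40

Answer: 40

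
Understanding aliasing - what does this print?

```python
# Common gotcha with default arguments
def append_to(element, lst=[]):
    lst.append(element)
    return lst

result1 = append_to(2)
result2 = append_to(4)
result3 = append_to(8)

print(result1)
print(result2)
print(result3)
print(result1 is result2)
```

Key concept: mutable default argument gotcha.
Step by step:
`result1 = append_to(2)` → result1 = [2]
`result2 = append_to(4)` → result1 = [2, 4] (same object as result2); result2 = [2, 4] (same object as result1)
`result3 = append_to(8)` → result1 = [2, 4, 8] (same object as result2, result3); result2 = [2, 4, 8] (same object as result1, result3); result3 = [2, 4, 8] (same object as result1, result2)
`print(result1)` → prints [2, 4, 8]
`print(result2)` → prints [2, 4, 8]
`print(result3)` → prints [2, 4, 8]
`print(result1 is result2)` → prints True

Answer:
[2, 4, 8]
[2, 4, 8]
[2, 4, 8]
True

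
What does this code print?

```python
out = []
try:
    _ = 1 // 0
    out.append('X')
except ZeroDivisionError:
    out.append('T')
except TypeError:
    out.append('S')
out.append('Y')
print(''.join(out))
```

Execution trace: 'T' (except ZeroDivisionError) → 'Y' (after the try/except). Output: TY

Answer: TY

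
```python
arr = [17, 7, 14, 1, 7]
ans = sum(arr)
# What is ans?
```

Trace:
`arr = [17, 7, 14, 1, 7]` → arr = [17, 7, 14, 1, 7]
`ans = sum(arr)` → ans = 46
So ans = 46

Answer: 46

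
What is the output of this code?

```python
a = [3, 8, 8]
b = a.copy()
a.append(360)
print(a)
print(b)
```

Key concept: list.copy() creates independent copy.
Step by step:
`a = [3, 8, 8]` → a = [3, 8, 8]
`b = a.copy()` → b = [3, 8, 8]
`a.append(360)` → a = [3, 8, 8, 360]
`print(a)` → prints [3, 8, 8, 360]
`print(b)` → prints [3, 8, 8]

Answer:
[3, 8, 8, 360]
[3, 8, 8]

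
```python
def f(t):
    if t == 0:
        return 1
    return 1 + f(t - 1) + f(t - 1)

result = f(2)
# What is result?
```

f(t) = 1 + 2·f(t-1), f(0)=1. Closed form: (1+1)·2^2 - 1 = 7.

Answer: 7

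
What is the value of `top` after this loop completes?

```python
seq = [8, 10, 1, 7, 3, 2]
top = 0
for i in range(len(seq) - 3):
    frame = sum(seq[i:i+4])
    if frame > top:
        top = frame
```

Max sum of 4-element window in [8, 10, 1, 7, 3, 2]
`top` takes the values: 0 → 26

Answer: 26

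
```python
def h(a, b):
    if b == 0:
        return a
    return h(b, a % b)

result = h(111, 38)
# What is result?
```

h(111, 38) -> h(38, 35) -> h(35, 3) -> h(3, 2) -> h(2, 1) -> h(1, 0) -> 1

Answer: 1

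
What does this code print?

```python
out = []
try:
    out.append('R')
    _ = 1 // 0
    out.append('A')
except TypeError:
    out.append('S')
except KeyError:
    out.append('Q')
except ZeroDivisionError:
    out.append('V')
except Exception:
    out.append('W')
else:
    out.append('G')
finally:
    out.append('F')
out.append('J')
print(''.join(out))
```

Execution trace: 'R' (try body) → 'V' (except ZeroDivisionError) → 'F' (finally) → 'J' (after the try/except). Output: RVFJ

Answer: RVFJ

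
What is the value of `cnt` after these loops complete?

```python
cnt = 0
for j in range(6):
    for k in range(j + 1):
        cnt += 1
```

Triangle: 1 + 2 + ... + 6
`cnt` takes the values: 0 → 1 → 2 → 3 → 4 → 5 → 6 → 7 → 8 → 9 → 10 → 11 → 12 → 13 → 14 → 15 → 16 → 17 → 18 → 19 → 20 → 21

Answer: 21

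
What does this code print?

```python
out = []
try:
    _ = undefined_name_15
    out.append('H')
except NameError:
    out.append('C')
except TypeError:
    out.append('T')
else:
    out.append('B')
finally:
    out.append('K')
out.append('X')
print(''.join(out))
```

Execution trace: 'C' (except NameError) → 'K' (finally) → 'X' (after the try/except). Output: CKX

Answer: CKX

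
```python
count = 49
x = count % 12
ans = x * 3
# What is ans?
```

Trace:
`count = 49` → count = 49
`x = count % 12` → x = 1
`ans = x * 3` → ans = 3
So ans = 3

Answer: 3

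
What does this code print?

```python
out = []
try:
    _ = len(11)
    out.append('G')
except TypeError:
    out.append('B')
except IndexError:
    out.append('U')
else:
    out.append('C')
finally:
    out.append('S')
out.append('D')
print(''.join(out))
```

Execution trace: 'B' (except TypeError) → 'S' (finally) → 'D' (after the try/except). Output: BSD

Answer: BSD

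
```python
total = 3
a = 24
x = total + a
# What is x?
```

Trace:
`total = 3` → total = 3
`a = 24` → a = 24
`x = total + a` → x = 27
So x = 27

Answer: 27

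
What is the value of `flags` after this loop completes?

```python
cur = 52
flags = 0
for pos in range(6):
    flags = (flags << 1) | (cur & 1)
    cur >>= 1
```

Reverse lowest 6 bits of 52
`flags` takes the values: 0 → 1 → 2 → 5 → 11

Answer: 11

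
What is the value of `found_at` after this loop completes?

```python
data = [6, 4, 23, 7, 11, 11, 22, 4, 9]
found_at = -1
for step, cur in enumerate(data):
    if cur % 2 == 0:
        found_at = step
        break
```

First even number index in [6, 4, 23, 7, 11, 11, 22, 4, 9]
`found_at` takes the values: -1 → 0

Answer: 0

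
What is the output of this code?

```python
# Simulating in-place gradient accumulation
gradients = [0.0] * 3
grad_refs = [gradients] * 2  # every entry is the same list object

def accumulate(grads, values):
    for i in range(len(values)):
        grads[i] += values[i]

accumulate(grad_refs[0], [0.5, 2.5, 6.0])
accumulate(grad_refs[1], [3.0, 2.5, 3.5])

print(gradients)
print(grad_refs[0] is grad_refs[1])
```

Key concept: gradient accumulation aliasing.
Step by step:
`gradients = [0.0] * 3` → gradients = [0.0, 0.0, 0.0]
`grad_refs = [gradients] * 2` → grad_refs = [[0.0, 0.0, 0.0], [0.0, 0.0, 0.0]]
`accumulate(grad_refs[0], [0.5, 2.5, 6.0])` → gradients = [0.5, 2.5, 6.0]; grad_refs = [[0.5, 2.5, 6.0], [0.5, 2.5, 6.0]]
`accumulate(grad_refs[1], [3.0, 2.5, 3.5])` → gradients = [3.5, 5.0, 9.5]; grad_refs = [[3.5, 5.0, 9.5], [3.5, 5.0, 9.5]]
`print(gradients)` → prints [3.5, 5.0, 9.5]
`print(grad_refs[0] is grad_refs[1])` → prints True

Answer:
[3.5, 5.0, 9.5]
True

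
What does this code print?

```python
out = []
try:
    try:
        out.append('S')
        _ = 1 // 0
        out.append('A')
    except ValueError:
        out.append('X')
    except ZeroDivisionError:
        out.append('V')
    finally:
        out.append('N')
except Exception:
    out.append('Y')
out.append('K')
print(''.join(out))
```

Execution trace: 'S' (inner try body) → 'V' (inner except ZeroDivisionError) → 'N' (inner finally) → 'K' (after the try/except). Output: SVNK

Answer: SVNK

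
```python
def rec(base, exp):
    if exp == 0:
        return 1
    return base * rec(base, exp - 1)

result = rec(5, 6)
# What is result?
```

rec(5, 6) = 5 * 5 * 5 * 5 * 5 * 5 = 15625

Answer: 15625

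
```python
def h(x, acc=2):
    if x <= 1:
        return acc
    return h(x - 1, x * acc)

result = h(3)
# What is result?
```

Accumulator trace (n, acc): (3, 2) -> (2, 6) -> (1, 12) -> return 12

Answer: 12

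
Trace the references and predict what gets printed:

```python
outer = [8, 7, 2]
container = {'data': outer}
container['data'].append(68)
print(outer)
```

Key concept: dict holds reference to list.
Step by step:
`outer = [8, 7, 2]` → outer = [8, 7, 2]
`container = {'data': outer}` → container = {'data': [8, 7, 2]}
`container['data'].append(68)` → outer = [8, 7, 2, 68]; container = {'data': [8, 7, 2, 68]}
`print(outer)` → prints [8, 7, 2, 68]

Answer: [8, 7, 2, 68]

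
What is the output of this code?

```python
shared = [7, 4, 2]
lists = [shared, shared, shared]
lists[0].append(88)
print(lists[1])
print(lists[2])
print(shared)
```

Key concept: list of same reference.
Step by step:
`shared = [7, 4, 2]` → shared = [7, 4, 2]
`lists = [shared, shared, shared]` → lists = [[7, 4, 2], [7, 4, 2], [7, 4, 2]]
`lists[0].append(88)` → shared = [7, 4, 2, 88]; lists = [[7, 4, 2, 88], [7, 4, 2, 88], [7, 4, 2, 88]]
`print(lists[1])` → prints [7, 4, 2, 88]
`print(lists[2])` → prints [7, 4, 2, 88]
`print(shared)` → prints [7, 4, 2, 88]

Answer:
[7, 4, 2, 88]
[7, 4, 2, 88]
[7, 4, 2, 88]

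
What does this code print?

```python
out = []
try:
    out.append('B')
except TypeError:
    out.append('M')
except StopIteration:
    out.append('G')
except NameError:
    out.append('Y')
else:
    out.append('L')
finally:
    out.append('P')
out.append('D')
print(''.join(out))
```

Execution trace: 'B' (try body, no exception) → 'L' (else) → 'P' (finally) → 'D' (after the try/except). Output: BLPD

Answer: BLPD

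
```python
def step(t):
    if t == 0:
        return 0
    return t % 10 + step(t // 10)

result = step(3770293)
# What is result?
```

Sum of digits of 3770293: 3 + 9 + 2 + 0 + 7 + 7 + 3 = 31

Answer: 31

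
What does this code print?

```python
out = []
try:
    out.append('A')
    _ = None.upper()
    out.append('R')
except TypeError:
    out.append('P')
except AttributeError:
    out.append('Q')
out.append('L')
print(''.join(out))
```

Execution trace: 'A' (try body) → 'Q' (except AttributeError) → 'L' (after the try/except). Output: AQL

Answer: AQL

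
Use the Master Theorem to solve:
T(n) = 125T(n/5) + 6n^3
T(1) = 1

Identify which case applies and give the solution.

a=125, b=5, f(n)=6n^3. log_5(125) = 3. Since c=3 = 3, Case 2 applies: T(n) = Θ(n^log_b(a) · log n) = O(n^3 log n).

Answer: O(n^3 log n) - Case 2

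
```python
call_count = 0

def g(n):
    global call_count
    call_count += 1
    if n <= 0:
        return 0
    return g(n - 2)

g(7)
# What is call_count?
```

Linear recursion stepping by 2: 5 calls from n=7 down to ≤0.

Answer: 5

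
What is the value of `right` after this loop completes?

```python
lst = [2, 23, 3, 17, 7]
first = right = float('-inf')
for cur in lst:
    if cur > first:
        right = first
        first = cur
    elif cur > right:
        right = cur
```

Second largest (with repeats) in [2, 23, 3, 17, 7]
`right` takes the values: -inf → 2 → 3 → 17

Answer: 17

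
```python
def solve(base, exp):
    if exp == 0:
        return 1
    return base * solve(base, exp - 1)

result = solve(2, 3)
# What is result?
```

solve(2, 3) = 2 * 2 * 2 = 8

Answer: 8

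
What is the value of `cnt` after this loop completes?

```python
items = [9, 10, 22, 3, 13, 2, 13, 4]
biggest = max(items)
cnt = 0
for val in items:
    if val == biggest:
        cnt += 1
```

Count of max value 22 in [9, 10, 22, 3, 13, 2, 13, 4]
`cnt` takes the values: 0 → 1

Answer: 1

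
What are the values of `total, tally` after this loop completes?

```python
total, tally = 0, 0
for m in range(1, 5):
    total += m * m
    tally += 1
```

Sum of squares and count
`total, tally` takes the values: (0, 0) → (1, 0) → (1, 1) → (5, 1) → (5, 2) → (14, 2) → (14, 3) → (30, 3) → (30, 4)

Answer: 30, 4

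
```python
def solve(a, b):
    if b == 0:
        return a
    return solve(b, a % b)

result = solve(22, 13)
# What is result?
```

solve(22, 13) -> solve(13, 9) -> solve(9, 4) -> solve(4, 1) -> solve(1, 0) -> 1

Answer: 1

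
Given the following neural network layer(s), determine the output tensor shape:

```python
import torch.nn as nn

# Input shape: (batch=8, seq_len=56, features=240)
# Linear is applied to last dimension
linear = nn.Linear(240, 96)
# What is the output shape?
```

Input: (8, 56, 240) -> Output: (8, 56, 96)

Answer: (8, 56, 96)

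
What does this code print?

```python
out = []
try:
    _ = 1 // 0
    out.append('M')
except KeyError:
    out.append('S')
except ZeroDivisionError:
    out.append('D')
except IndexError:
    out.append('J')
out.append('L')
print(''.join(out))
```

Execution trace: 'D' (except ZeroDivisionError) → 'L' (after the try/except). Output: DL

Answer: DL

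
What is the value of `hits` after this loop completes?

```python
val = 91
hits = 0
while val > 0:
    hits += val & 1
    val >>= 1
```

Count set bits in 91 (binary: 0b1011011)
`hits` takes the values: 0 → 1 → 2 → 3 → 4 → 5

Answer: 5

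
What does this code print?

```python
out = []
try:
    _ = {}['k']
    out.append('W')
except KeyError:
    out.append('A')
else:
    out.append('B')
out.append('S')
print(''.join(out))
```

Execution trace: 'A' (except KeyError) → 'S' (after the try/except). Output: AS

Answer: AS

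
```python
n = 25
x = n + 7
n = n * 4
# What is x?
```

Trace:
`n = 25` → n = 25
`x = n + 7` → x = 32
`n = n * 4` → n = 100
So x = 32

Answer: 32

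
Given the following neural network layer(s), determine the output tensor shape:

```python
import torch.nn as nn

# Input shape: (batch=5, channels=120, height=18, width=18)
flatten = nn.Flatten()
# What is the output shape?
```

Input: (5, 120, 18, 18) -> Output: (5, 38880)

Answer: (5, 38880)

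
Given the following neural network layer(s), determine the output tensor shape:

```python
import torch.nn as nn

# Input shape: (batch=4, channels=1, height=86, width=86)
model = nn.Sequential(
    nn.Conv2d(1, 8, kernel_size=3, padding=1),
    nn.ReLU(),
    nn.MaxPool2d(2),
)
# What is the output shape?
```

Input: (4, 1, 86, 86) -> after Conv2d: (4, 8, 86, 86) -> after ReLU: (4, 8, 86, 86) -> Output: (4, 8, 43, 43)

Answer: (4, 8, 43, 43)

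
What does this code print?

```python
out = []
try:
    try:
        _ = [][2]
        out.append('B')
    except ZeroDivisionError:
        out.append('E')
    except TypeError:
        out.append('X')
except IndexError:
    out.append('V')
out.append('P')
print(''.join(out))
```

Execution trace: 'V' (outer except IndexError) → 'P' (after the try/except). Output: VP

Answer: VP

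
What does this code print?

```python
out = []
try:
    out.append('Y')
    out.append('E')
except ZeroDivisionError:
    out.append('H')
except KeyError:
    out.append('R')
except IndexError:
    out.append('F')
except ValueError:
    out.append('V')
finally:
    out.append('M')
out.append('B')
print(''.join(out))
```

Execution trace: 'Y' (try body) → 'E' (try body, no exception) → 'M' (finally) → 'B' (after the try/except). Output: YEMB

Answer: YEMB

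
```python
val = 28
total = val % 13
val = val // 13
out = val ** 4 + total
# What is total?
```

Trace:
`val = 28` → val = 28
`total = val % 13` → total = 2
`val = val // 13` → val = 2
`out = val ** 4 + total` → out = 18
So total = 2

Answer: 2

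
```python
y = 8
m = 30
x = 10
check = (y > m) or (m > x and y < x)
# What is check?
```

Trace:
`y = 8` → y = 8
`m = 30` → m = 30
`x = 10` → x = 10
`check = (y > m) or (m > x and y < x)` → check = True
So check = True

Answer: True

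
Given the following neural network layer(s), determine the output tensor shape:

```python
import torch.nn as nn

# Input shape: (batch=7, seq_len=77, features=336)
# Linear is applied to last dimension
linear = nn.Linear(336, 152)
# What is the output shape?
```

Input: (7, 77, 336) -> Output: (7, 77, 152)

Answer: (7, 77, 152)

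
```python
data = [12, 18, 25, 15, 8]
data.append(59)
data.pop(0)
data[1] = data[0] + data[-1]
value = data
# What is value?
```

Trace:
`data = [12, 18, 25, 15, 8]` → data = [12, 18, 25, 15, 8]
`data.append(59)` → data = [12, 18, 25, 15, 8, 59]
`data.pop(0)` → data = [18, 25, 15, 8, 59]
`data[1] = data[0] + data[-1]` → data = [18, 77, 15, 8, 59]
`value = data` → value = [18, 77, 15, 8, 59]
So value = [18, 77, 15, 8, 59]

Answer: [18, 77, 15, 8, 59]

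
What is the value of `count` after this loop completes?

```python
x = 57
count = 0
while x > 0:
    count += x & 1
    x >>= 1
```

Count set bits in 57 (binary: 0b111001)
`count` takes the values: 0 → 1 → 2 → 3 → 4

Answer: 4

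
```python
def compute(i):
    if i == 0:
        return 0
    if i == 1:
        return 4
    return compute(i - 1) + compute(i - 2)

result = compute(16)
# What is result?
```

Build up from base cases: compute(0)=0, compute(1)=4, compute(2)=4, compute(3)=8, compute(4)=12, compute(5)=20, compute(6)=32, ..., compute(16)=3948

Answer: 3948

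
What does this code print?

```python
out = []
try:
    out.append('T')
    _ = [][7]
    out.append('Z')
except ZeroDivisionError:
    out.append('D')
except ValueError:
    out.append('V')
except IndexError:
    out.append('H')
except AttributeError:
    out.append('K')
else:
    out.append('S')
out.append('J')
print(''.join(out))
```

Execution trace: 'T' (try body) → 'H' (except IndexError) → 'J' (after the try/except). Output: THJ

Answer: THJ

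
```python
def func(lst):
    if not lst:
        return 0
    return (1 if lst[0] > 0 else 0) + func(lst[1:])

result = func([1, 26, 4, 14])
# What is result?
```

Count of positive elements in [1, 26, 4, 14] = 4

Answer: 4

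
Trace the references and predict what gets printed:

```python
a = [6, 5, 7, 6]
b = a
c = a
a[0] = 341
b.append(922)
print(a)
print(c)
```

Key concept: multiple aliases.
Step by step:
`a = [6, 5, 7, 6]` → a = [6, 5, 7, 6]
`b = a` → b = [6, 5, 7, 6] (same object as a)
`c = a` → c = [6, 5, 7, 6] (same object as a, b)
`a[0] = 341` → a = [341, 5, 7, 6] (same object as b, c); b = [341, 5, 7, 6] (same object as a, c); c = [341, 5, 7, 6] (same object as a, b)
`b.append(922)` → a = [341, 5, 7, 6, 922] (same object as b, c); b = [341, 5, 7, 6, 922] (same object as a, c); c = [341, 5, 7, 6, 922] (same object as a, b)
`print(a)` → prints [341, 5, 7, 6, 922]
`print(c)` → prints [341, 5, 7, 6, 922]

Answer:
[341, 5, 7, 6, 922]
[341, 5, 7, 6, 922]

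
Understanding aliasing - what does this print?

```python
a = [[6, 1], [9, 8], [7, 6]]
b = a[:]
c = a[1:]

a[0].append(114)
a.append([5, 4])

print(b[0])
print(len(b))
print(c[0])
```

Key concept: slice with nested mutation.
Step by step:
`a = [[6, 1], [9, 8], [7, 6]]` → a = [[6, 1], [9, 8], [7, 6]]
`b = a[:]` → b = [[6, 1], [9, 8], [7, 6]]
`c = a[1:]` → c = [[9, 8], [7, 6]]
`a[0].append(114)` → a = [[6, 1, 114], [9, 8], [7, 6]]; b = [[6, 1, 114], [9, 8], [7, 6]]
`a.append([5, 4])` → a = [[6, 1, 114], [9, 8], [7, 6], [5, 4]]
`print(b[0])` → prints [6, 1, 114]
`print(len(b))` → prints 3
`print(c[0])` → prints [9, 8]

Answer:
[6, 1, 114]
3
[9, 8]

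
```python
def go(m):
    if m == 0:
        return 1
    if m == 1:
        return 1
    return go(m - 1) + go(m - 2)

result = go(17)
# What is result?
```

Build up from base cases: go(0)=1, go(1)=1, go(2)=2, go(3)=3, go(4)=5, go(5)=8, go(6)=13, ..., go(17)=2584

Answer: 2584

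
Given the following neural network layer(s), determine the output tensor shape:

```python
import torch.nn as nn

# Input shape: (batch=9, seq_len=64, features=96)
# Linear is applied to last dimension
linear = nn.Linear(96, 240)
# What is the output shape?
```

Input: (9, 64, 96) -> Output: (9, 64, 240)

Answer: (9, 64, 240)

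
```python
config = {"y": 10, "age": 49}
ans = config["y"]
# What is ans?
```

Trace:
`config = {"y": 10, "age": 49}` → config = {'y': 10, 'age': 49}
`ans = config["y"]` → ans = 10
So ans = 10

Answer: 10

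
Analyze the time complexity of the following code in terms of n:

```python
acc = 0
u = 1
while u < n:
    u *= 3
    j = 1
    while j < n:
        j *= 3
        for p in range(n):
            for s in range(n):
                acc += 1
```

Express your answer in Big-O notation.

Each loop level contributes: log n × log n × n × n. Multiplying the contributions gives O(n^2 log² n).

Answer: O(n^2 log² n)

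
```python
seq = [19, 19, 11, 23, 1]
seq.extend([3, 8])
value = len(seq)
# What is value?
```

Trace:
`seq = [19, 19, 11, 23, 1]` → seq = [19, 19, 11, 23, 1]
`seq.extend([3, 8])` → seq = [19, 19, 11, 23, 1, 3, 8]
`value = len(seq)` → value = 7
So value = 7

Answer: 7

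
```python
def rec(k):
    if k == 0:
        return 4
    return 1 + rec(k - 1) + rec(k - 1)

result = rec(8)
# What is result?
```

rec(k) = 1 + 2·rec(k-1), rec(0)=4. Closed form: (4+1)·2^8 - 1 = 1279.

Answer: 1279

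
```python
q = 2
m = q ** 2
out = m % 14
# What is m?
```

Trace:
`q = 2` → q = 2
`m = q ** 2` → m = 4
`out = m % 14` → out = 4
So m = 4

Answer: 4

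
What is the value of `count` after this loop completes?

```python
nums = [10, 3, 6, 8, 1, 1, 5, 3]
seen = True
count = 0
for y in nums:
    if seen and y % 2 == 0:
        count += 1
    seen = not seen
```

Count even values at even positions
`count` takes the values: 0 → 1 → 2

Answer: 2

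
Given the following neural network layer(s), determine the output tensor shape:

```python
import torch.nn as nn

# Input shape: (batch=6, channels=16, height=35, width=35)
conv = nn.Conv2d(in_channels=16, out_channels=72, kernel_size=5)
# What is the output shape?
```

Input: (6, 16, 35, 35) -> Output: (6, 72, 31, 31)

Answer: (6, 72, 31, 31)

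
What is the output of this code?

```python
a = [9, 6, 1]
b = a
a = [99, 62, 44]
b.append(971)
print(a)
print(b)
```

Key concept: rebinding vs mutation: a is rebound to a new list, b still points at the original.
Step by step:
`a = [9, 6, 1]` → a = [9, 6, 1]
`b = a` → b = [9, 6, 1] (same object as a)
`a = [99, 62, 44]` → a = [99, 62, 44]
`b.append(971)` → b = [9, 6, 1, 971]
`print(a)` → prints [99, 62, 44]
`print(b)` → prints [9, 6, 1, 971]

Answer:
[99, 62, 44]
[9, 6, 1, 971]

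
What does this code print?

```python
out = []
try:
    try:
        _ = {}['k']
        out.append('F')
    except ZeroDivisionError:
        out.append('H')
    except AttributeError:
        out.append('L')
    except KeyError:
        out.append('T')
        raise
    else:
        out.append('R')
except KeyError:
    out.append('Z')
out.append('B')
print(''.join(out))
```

Execution trace: 'T' (inner except KeyError) → 'Z' (outer except KeyError) → 'B' (after the try/except). Output: TZB

Answer: TZB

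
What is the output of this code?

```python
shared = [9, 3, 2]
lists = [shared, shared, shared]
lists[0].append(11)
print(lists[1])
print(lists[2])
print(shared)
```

Key concept: list of same reference.
Step by step:
`shared = [9, 3, 2]` → shared = [9, 3, 2]
`lists = [shared, shared, shared]` → lists = [[9, 3, 2], [9, 3, 2], [9, 3, 2]]
`lists[0].append(11)` → shared = [9, 3, 2, 11]; lists = [[9, 3, 2, 11], [9, 3, 2, 11], [9, 3, 2, 11]]
`print(lists[1])` → prints [9, 3, 2, 11]
`print(lists[2])` → prints [9, 3, 2, 11]
`print(shared)` → prints [9, 3, 2, 11]

Answer:
[9, 3, 2, 11]
[9, 3, 2, 11]
[9, 3, 2, 11]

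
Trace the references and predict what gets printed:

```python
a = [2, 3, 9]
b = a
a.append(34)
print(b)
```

Key concept: basic list aliasing.
Step by step:
`a = [2, 3, 9]` → a = [2, 3, 9]
`b = a` → b = [2, 3, 9] (same object as a)
`a.append(34)` → a = [2, 3, 9, 34] (same object as b); b = [2, 3, 9, 34] (same object as a)
`print(b)` → prints [2, 3, 9, 34]

Answer: [2, 3, 9, 34]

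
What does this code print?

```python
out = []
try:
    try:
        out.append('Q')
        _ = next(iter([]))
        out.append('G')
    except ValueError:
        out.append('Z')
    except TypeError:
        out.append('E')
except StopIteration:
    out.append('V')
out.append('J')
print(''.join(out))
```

Execution trace: 'Q' (try body) → 'V' (outer except StopIteration) → 'J' (after the try/except). Output: QVJ

Answer: QVJ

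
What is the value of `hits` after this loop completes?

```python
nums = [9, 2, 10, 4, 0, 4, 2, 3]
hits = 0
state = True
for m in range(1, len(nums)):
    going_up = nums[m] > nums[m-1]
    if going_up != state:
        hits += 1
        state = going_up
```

Count direction changes in [9, 2, 10, 4, 0, 4, 2, 3]
`hits` takes the values: 0 → 1 → 2 → 3 → 4 → 5 → 6

Answer: 6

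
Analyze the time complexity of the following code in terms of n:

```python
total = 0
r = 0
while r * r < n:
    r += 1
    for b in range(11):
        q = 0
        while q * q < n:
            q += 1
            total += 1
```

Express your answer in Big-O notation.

Each loop level contributes: √n × 1 × √n. Multiplying the contributions gives O(n).

Answer: O(n)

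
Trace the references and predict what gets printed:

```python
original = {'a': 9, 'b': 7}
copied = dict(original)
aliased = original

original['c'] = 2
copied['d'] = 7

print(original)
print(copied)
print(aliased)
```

Key concept: dict() creates copy, assignment creates alias.
Step by step:
`original = {'a': 9, 'b': 7}` → original = {'a': 9, 'b': 7}
`copied = dict(original)` → copied = {'a': 9, 'b': 7}
`aliased = original` → aliased = {'a': 9, 'b': 7} (same object as original)
`original['c'] = 2` → original = {'a': 9, 'b': 7, 'c': 2} (same object as aliased); aliased = {'a': 9, 'b': 7, 'c': 2} (same object as original)
`copied['d'] = 7` → copied = {'a': 9, 'b': 7, 'd': 7}
`print(original)` → prints {'a': 9, 'b': 7, 'c': 2}
`print(copied)` → prints {'a': 9, 'b': 7, 'd': 7}
`print(aliased)` → prints {'a': 9, 'b': 7, 'c': 2}

Answer:
{'a': 9, 'b': 7, 'c': 2}
{'a': 9, 'b': 7, 'd': 7}
{'a': 9, 'b': 7, 'c': 2}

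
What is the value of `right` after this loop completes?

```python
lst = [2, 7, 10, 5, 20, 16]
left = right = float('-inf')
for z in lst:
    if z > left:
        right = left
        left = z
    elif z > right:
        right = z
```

Second largest (with repeats) in [2, 7, 10, 5, 20, 16]
`right` takes the values: -inf → 2 → 7 → 10 → 16

Answer: 16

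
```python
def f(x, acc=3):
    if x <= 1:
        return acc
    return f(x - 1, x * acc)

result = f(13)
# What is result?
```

Accumulator trace (n, acc): (13, 3) -> (12, 39) -> (11, 468) -> (10, 5148) -> (9, 51480) -> (8, 463320) -> (7, 3706560) -> (6, 25945920) -> (5, 155675520) -> (4, 778377600) -> (3, 3113510400) -> (2, 9340531200) -> (1, 18681062400) -> return 18681062400

Answer: 18681062400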